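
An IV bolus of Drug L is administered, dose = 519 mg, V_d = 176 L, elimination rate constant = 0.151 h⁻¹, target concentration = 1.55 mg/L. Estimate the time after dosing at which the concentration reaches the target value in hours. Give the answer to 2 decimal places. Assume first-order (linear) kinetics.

C₀ = Dose / Vd = 519.0 / 176 = 2.949 mg/L
t = ln(C₀ / C) / k = ln(2.949 / 1.55) / 0.1510
  = ln(1.903) / 0.1510 = 0.6434 / 0.1510 = 4.261 h

4.26 h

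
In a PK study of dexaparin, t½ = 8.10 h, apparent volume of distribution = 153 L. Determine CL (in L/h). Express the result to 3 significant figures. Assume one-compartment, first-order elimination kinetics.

k = ln2 / t½ = 0.693147 / 8.10 = 0.08557 h⁻¹
CL = k × Vd = 0.08557 × 153 = 13.09 L/h

13.1 L/h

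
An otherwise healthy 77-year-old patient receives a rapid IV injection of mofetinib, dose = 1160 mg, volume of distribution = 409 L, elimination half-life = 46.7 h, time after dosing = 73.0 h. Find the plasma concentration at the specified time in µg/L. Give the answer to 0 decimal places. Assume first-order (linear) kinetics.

C₀ = Dose / Vd = 1160 / 409 = 2.836 mg/L
k = ln2 / t½ = 0.693147 / 46.7 = 0.01484 h⁻¹
C = C₀ · e^(−k·t) = 2.836 × e^(−0.01484 × 73.0)
  = 2.836 × 0.3385 = 0.9600 mg/L
Convert: 0.9600 mg/L × 1000 = 960.0 µg/L

960 µg/L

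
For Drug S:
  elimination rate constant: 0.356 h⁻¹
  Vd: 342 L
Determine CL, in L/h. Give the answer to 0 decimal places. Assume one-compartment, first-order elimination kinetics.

CL = k × Vd = 0.356 × 342 = 121.8 L/h

122 L/h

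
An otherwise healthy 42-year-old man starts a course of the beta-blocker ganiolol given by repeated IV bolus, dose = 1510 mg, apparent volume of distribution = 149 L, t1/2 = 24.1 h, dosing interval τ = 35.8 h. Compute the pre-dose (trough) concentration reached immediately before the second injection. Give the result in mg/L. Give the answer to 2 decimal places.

3.62 mg/L

C₀ per dose = Dose / Vd = 1510 / 149 = 10.13 mg/L
k = ln2 / t½ = 0.693147 / 24.1 = 0.02876 h⁻¹
Fraction remaining after one interval: r = e^(−kτ) = e^(−0.02876 × 35.8) = 0.3571
Before dose 2, 1 dose has been given (aged 1τ).
C_trough = C₀ × r = 10.13 × 0.3571 = 3.617 mg/L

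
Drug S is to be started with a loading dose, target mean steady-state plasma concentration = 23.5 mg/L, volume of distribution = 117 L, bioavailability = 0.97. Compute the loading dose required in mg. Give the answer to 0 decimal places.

LD = Css × Vd / F = 23.5 × 117 / 0.97 = 2835 mg

2835 mg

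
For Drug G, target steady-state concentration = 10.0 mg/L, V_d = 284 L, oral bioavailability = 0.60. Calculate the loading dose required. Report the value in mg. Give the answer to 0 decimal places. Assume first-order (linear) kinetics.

4733 mg

LD = Css × Vd / F = 10.0 × 284 / 0.60 = 4733 mg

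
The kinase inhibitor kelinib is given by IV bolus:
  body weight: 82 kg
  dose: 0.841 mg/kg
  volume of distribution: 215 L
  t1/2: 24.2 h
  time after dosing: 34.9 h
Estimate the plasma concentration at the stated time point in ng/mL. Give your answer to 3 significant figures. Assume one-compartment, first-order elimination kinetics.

Total dose = 0.841 × 82 = 68.96 mg
C₀ = Dose / Vd = 68.96 / 215 = 0.3207 mg/L
k = ln2 / t½ = 0.693147 / 24.2 = 0.02864 h⁻¹
C = C₀ · e^(−k·t) = 0.3207 × e^(−0.02864 × 34.9)
  = 0.3207 × 0.3681 = 0.1180 mg/L
Convert: 0.1180 mg/L × 1000 = 118.0 ng/mL

118 ng/mL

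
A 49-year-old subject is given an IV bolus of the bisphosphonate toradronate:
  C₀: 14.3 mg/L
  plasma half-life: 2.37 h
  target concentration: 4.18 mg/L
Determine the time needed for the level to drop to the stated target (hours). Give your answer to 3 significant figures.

k = ln2 / t½ = 0.693147 / 2.37 = 0.2925 h⁻¹
t = ln(C₀ / C) / k = ln(14.30 / 4.18) / 0.2925
  = ln(3.421) / 0.2925 = 1.230 / 0.2925 = 4.205 h

4.21 h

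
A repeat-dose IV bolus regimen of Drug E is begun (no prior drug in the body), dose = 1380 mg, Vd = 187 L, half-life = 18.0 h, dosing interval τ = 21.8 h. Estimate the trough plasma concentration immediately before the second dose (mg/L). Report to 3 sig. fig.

3.19 mg/L

C₀ per dose = Dose / Vd = 1380 / 187 = 7.380 mg/L
k = ln2 / t½ = 0.693147 / 18.0 = 0.03851 h⁻¹
Fraction remaining after one interval: r = e^(−kτ) = e^(−0.03851 × 21.8) = 0.4319
Before dose 2, 1 dose has been given (aged 1τ).
C_trough = C₀ × r = 7.380 × 0.4319 = 3.187 mg/L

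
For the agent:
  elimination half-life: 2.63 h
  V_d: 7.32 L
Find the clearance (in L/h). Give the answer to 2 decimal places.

k = ln2 / t½ = 0.693147 / 2.63 = 0.2636 h⁻¹
CL = k × Vd = 0.2636 × 7.32 = 1.930 L/h

1.93 L/h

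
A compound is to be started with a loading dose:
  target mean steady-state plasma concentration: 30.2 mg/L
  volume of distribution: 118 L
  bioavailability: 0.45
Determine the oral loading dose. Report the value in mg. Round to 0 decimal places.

LD = Css × Vd / F = 30.2 × 118 / 0.45 = 7919 mg

7919 mg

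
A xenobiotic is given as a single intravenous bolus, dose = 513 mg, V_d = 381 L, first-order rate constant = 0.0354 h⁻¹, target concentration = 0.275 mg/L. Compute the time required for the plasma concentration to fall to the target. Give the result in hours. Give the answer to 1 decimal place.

44.9 h

C₀ = Dose / Vd = 513.0 / 381 = 1.346 mg/L
t = ln(C₀ / C) / k = ln(1.346 / 0.275) / 0.03540
  = ln(4.895) / 0.03540 = 1.588 / 0.03540 = 44.86 h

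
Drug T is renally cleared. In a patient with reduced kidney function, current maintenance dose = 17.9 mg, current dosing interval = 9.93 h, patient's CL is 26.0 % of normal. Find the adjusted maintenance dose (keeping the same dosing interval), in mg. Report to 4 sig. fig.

To keep the same average steady-state level, dosing rate must scale with clearance.
CL ratio = 26.0 / 100 = 0.2600
New dose (same interval) = 17.9 × 0.2600 = 4.654 mg

4.654 mg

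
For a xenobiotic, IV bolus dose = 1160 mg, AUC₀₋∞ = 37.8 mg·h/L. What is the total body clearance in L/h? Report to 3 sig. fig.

30.7 L/h

CL = Dose / AUC = 1160 / 37.8 = 30.69 L/h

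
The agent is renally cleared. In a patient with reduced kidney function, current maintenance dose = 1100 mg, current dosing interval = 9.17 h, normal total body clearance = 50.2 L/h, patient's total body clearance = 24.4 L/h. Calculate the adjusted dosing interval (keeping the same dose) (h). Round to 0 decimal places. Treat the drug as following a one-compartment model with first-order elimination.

19 h

To keep the same average steady-state level, dosing rate must scale with clearance.
CL ratio = 24.4 / 50.2 = 0.4861
New interval (same dose) = 9.17 / 0.4861 = 18.86 h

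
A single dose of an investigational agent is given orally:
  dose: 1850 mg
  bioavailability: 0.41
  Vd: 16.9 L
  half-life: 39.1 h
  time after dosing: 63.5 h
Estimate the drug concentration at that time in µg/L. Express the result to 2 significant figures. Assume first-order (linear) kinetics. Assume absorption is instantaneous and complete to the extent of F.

Amount reaching circulation = F × Dose = 0.41 × 1850 = 758.5 mg
C₀ = F·Dose / Vd = 758.5 / 16.9 = 44.88 mg/L
k = ln2 / t½ = 0.693147 / 39.1 = 0.01773 h⁻¹
C = C₀ · e^(−k·t) = 44.88 × e^(−0.01773 × 63.5)
  = 44.88 × 0.3244 = 14.56 mg/L
Convert: 14.56 mg/L × 1000 = 14560 µg/L

15000 µg/L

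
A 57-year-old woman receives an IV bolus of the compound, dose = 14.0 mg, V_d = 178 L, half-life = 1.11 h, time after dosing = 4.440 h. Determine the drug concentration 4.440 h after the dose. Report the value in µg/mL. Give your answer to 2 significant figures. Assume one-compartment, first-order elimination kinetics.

0.0049 µg/mL

C₀ = Dose / Vd = 14.00 / 178 = 0.07865 mg/L
k = ln2 / t½ = 0.693147 / 1.11 = 0.6245 h⁻¹
t / t½ = 4.440 / 1.11 = 4 half-lives
C = C₀ × (1/2)^4 = 0.07865 × 0.06250 = 0.004916 mg/L
(0.004916 mg/L = 0.004916 µg/mL)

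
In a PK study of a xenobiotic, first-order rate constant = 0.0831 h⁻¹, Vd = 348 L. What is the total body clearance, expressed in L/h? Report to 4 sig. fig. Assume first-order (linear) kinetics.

28.92 L/h

CL = k × Vd = 0.0831 × 348 = 28.92 L/h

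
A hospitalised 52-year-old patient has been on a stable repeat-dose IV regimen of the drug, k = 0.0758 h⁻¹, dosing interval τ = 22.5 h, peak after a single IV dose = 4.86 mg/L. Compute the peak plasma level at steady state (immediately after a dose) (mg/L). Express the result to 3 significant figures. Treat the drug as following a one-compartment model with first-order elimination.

e^(−kτ) = e^(−0.07580 × 22.5) = 0.1817
Accumulation ratio R = 1 / (1 − e^(−kτ)) = 1 / (1 − 0.1817) = 1.222
Steady-state peak = C₀ × R = 4.86 × 1.222 = 5.939 mg/L

5.94 mg/L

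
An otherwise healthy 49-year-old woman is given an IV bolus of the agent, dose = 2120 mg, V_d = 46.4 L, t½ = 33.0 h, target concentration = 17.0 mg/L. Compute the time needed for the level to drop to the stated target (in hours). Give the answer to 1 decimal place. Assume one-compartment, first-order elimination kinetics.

C₀ = Dose / Vd = 2120 / 46.4 = 45.69 mg/L
k = ln2 / t½ = 0.693147 / 33.0 = 0.02100 h⁻¹
t = ln(C₀ / C) / k = ln(45.69 / 17.0) / 0.02100
  = ln(2.688) / 0.02100 = 0.9888 / 0.02100 = 47.09 h

47.1 h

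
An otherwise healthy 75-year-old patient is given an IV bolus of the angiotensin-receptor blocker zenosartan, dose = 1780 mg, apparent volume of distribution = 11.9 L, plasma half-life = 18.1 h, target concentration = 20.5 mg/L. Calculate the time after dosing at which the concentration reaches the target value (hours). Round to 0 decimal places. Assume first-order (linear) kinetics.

C₀ = Dose / Vd = 1780 / 11.9 = 149.6 mg/L
k = ln2 / t½ = 0.693147 / 18.1 = 0.03830 h⁻¹
t = ln(C₀ / C) / k = ln(149.6 / 20.5) / 0.03830
  = ln(7.298) / 0.03830 = 1.988 / 0.03830 = 51.91 h

52 h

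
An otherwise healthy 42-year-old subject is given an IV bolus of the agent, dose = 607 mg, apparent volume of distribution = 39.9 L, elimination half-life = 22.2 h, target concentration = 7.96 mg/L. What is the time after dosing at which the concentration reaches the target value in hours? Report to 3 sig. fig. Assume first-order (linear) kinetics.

C₀ = Dose / Vd = 607.0 / 39.9 = 15.21 mg/L
k = ln2 / t½ = 0.693147 / 22.2 = 0.03122 h⁻¹
t = ln(C₀ / C) / k = ln(15.21 / 7.96) / 0.03122
  = ln(1.911) / 0.03122 = 0.6476 / 0.03122 = 20.74 h

20.7 h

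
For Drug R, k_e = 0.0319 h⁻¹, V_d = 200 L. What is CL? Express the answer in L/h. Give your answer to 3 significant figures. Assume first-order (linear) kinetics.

CL = k × Vd = 0.0319 × 200 = 6.380 L/h

6.38 L/h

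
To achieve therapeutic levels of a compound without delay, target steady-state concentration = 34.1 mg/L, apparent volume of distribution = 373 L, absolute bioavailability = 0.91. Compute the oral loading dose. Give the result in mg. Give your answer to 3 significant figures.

14000 mg

LD = Css × Vd / F = 34.1 × 373 / 0.91 = 13980 mg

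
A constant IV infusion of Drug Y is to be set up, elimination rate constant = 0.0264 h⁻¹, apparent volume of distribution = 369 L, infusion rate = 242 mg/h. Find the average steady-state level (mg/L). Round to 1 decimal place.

CL = k × Vd = 0.02640 × 369 = 9.742 L/h
At steady state Css = R₀ / CL = 242 / 9.742 = 24.84 mg/L

24.8 mg/L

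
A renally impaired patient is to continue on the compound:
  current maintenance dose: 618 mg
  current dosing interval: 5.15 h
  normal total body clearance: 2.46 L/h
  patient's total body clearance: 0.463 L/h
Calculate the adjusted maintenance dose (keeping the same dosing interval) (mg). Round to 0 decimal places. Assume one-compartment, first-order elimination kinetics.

116 mg

To keep the same average steady-state level, dosing rate must scale with clearance.
CL ratio = 0.463 / 2.46 = 0.1882
New dose (same interval) = 618 × 0.1882 = 116.3 mg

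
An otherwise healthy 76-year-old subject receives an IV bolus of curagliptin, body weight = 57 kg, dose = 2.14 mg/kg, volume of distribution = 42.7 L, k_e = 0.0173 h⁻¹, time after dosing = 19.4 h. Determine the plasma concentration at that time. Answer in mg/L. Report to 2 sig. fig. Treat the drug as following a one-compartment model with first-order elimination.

Total dose = 2.14 × 57 = 122.0 mg
C₀ = Dose / Vd = 122.0 / 42.7 = 2.857 mg/L
C = C₀ · e^(−k·t) = 2.857 × e^(−0.01730 × 19.4)
  = 2.857 × 0.7149 = 2.042 mg/L

2.0 mg/L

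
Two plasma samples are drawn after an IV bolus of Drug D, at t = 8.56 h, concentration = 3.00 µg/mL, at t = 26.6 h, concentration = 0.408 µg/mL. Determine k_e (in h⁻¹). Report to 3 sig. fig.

0.111 h⁻¹

k = ln(C₁/C₂) / (t₂ − t₁) = ln(3.00/0.408) / (26.6 − 8.56)
  = 1.995 / 18.04 = 0.1106 h⁻¹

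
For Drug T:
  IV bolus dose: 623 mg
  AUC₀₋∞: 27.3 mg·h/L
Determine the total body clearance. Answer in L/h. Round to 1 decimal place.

CL = Dose / AUC = 623 / 27.3 = 22.82 L/h

22.8 L/h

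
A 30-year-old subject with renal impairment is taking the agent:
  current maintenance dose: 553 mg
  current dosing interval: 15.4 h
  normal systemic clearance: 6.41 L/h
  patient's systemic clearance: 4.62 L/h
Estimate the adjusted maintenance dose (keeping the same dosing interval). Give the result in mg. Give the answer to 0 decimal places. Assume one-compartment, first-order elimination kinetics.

399 mg

To keep the same average steady-state level, dosing rate must scale with clearance.
CL ratio = 4.62 / 6.41 = 0.7207
New dose (same interval) = 553 × 0.7207 = 398.5 mg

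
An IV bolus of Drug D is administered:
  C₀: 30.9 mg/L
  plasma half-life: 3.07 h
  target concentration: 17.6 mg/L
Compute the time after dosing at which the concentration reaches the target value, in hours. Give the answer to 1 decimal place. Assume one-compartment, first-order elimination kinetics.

k = ln2 / t½ = 0.693147 / 3.07 = 0.2258 h⁻¹
t = ln(C₀ / C) / k = ln(30.90 / 17.6) / 0.2258
  = ln(1.756) / 0.2258 = 0.5630 / 0.2258 = 2.493 h

2.5 h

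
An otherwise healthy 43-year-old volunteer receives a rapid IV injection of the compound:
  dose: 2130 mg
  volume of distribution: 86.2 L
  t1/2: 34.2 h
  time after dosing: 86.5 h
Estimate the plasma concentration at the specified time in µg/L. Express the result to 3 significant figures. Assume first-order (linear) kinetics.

C₀ = Dose / Vd = 2130 / 86.2 = 24.71 mg/L
k = ln2 / t½ = 0.693147 / 34.2 = 0.02027 h⁻¹
C = C₀ · e^(−k·t) = 24.71 × e^(−0.02027 × 86.5)
  = 24.71 × 0.1732 = 4.280 mg/L
Convert: 4.280 mg/L × 1000 = 4280 µg/L

4280 µg/L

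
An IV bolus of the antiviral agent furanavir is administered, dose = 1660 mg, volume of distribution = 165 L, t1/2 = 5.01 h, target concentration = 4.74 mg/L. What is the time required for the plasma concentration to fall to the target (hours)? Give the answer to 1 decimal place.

C₀ = Dose / Vd = 1660 / 165 = 10.06 mg/L
k = ln2 / t½ = 0.693147 / 5.01 = 0.1384 h⁻¹
t = ln(C₀ / C) / k = ln(10.06 / 4.74) / 0.1384
  = ln(2.122) / 0.1384 = 0.7524 / 0.1384 = 5.436 h

5.4 h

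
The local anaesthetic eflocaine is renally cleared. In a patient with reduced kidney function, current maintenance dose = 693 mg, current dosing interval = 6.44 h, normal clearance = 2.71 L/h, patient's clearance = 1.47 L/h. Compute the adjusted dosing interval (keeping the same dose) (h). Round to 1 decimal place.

To keep the same average steady-state level, dosing rate must scale with clearance.
CL ratio = 1.47 / 2.71 = 0.5424
New interval (same dose) = 6.44 / 0.5424 = 11.87 h

11.9 h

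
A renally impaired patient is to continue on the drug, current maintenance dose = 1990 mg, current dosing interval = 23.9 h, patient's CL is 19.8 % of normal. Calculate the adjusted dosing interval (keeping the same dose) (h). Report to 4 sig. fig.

120.7 h

To keep the same average steady-state level, dosing rate must scale with clearance.
CL ratio = 19.8 / 100 = 0.1980
New interval (same dose) = 23.9 / 0.1980 = 120.7 h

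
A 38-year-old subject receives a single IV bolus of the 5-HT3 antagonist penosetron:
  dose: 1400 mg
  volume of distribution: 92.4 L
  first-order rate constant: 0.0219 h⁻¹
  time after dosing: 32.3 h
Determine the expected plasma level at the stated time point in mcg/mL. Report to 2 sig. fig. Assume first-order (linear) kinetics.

C₀ = Dose / Vd = 1400 / 92.4 = 15.15 mg/L
C = C₀ · e^(−k·t) = 15.15 × e^(−0.02190 × 32.3)
  = 15.15 × 0.4929 = 7.467 mg/L
(7.467 mg/L = 7.467 mcg/mL)

7.5 mcg/mL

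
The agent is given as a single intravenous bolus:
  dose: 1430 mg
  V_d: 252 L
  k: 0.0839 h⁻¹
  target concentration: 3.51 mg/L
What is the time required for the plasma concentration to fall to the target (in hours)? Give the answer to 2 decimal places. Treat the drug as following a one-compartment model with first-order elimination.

5.73 h

C₀ = Dose / Vd = 1430 / 252 = 5.675 mg/L
t = ln(C₀ / C) / k = ln(5.675 / 3.51) / 0.08390
  = ln(1.617) / 0.08390 = 0.4806 / 0.08390 = 5.728 h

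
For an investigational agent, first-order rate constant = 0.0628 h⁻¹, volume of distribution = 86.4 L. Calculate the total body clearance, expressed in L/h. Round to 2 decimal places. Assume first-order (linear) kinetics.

5.43 L/h

CL = k × Vd = 0.0628 × 86.4 = 5.426 L/h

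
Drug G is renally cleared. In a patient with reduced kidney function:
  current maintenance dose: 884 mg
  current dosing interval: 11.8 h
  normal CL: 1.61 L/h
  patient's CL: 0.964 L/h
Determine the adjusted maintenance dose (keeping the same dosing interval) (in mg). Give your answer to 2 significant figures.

530 mg

To keep the same average steady-state level, dosing rate must scale with clearance.
CL ratio = 0.964 / 1.61 = 0.5988
New dose (same interval) = 884 × 0.5988 = 529.3 mg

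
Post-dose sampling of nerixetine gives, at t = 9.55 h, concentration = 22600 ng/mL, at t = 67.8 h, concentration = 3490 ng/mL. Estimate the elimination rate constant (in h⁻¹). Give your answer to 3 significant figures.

k = ln(C₁/C₂) / (t₂ − t₁) = ln(22600/3490) / (67.8 − 9.55)
  = 1.868 / 58.25 = 0.03207 h⁻¹

0.0321 h⁻¹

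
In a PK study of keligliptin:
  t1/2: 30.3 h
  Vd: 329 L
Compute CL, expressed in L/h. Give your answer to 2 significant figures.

k = ln2 / t½ = 0.693147 / 30.3 = 0.02288 h⁻¹
CL = k × Vd = 0.02288 × 329 = 7.528 L/h

7.5 L/h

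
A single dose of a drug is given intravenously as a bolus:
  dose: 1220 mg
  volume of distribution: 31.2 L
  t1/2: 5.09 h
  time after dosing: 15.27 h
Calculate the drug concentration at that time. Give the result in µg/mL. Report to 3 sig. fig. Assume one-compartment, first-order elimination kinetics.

C₀ = Dose / Vd = 1220 / 31.2 = 39.10 mg/L
k = ln2 / t½ = 0.693147 / 5.09 = 0.1362 h⁻¹
t / t½ = 15.27 / 5.09 = 3 half-lives
C = C₀ × (1/2)^3 = 39.10 × 0.1250 = 4.888 mg/L
(4.888 mg/L = 4.888 µg/mL)

4.89 µg/mL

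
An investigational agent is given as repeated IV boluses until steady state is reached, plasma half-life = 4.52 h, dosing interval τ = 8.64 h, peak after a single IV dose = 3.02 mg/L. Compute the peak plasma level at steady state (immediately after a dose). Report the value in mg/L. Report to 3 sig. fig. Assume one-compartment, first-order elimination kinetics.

4.11 mg/L

k = ln2 / t½ = 0.693147 / 4.52 = 0.1534 h⁻¹
e^(−kτ) = e^(−0.1534 × 8.64) = 0.2657
Accumulation ratio R = 1 / (1 − e^(−kτ)) = 1 / (1 − 0.2657) = 1.362
Steady-state peak = C₀ × R = 3.02 × 1.362 = 4.113 mg/L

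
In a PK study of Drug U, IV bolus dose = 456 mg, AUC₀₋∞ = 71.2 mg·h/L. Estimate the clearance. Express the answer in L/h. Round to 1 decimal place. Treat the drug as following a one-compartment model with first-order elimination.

6.4 L/h

CL = Dose / AUC = 456 / 71.2 = 6.404 L/h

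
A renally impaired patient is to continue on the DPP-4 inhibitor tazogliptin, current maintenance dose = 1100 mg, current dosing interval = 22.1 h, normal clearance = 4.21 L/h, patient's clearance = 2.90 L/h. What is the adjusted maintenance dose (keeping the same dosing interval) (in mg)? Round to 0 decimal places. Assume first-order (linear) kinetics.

To keep the same average steady-state level, dosing rate must scale with clearance.
CL ratio = 2.90 / 4.21 = 0.6888
New dose (same interval) = 1100 × 0.6888 = 757.7 mg

758 mg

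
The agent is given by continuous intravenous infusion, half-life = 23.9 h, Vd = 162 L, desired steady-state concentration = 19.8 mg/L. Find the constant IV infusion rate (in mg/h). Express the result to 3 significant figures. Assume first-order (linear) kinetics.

k = ln2 / t½ = 0.693147 / 23.9 = 0.02900 h⁻¹
CL = k × Vd = 0.02900 × 162 = 4.698 L/h
At steady state, infusion rate R₀ = Css × CL = 19.8 × 4.698 = 93.02 mg/h

93.0 mg/h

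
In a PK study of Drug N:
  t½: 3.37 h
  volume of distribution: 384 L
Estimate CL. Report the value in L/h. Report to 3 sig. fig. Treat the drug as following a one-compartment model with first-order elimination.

79.0 L/h

k = ln2 / t½ = 0.693147 / 3.37 = 0.2057 h⁻¹
CL = k × Vd = 0.2057 × 384 = 78.99 L/h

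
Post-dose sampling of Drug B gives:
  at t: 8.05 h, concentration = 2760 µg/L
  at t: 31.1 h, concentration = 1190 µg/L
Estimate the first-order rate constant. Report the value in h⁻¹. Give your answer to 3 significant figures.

0.0365 h⁻¹

k = ln(C₁/C₂) / (t₂ − t₁) = ln(2760/1190) / (31.1 − 8.05)
  = 0.8413 / 23.05 = 0.03650 h⁻¹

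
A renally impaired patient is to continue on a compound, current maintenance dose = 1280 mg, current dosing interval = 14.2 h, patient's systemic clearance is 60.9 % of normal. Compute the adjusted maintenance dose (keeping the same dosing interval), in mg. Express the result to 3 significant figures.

780 mg

To keep the same average steady-state level, dosing rate must scale with clearance.
CL ratio = 60.9 / 100 = 0.6090
New dose (same interval) = 1280 × 0.6090 = 779.5 mg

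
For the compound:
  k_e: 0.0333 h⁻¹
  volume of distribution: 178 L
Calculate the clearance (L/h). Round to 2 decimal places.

CL = k × Vd = 0.0333 × 178 = 5.927 L/h

5.93 L/h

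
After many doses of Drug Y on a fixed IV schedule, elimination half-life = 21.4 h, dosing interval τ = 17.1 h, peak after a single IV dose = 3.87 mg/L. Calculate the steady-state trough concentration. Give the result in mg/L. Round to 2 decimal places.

5.23 mg/L

k = ln2 / t½ = 0.693147 / 21.4 = 0.03239 h⁻¹
e^(−kτ) = e^(−0.03239 × 17.1) = 0.5747
Accumulation ratio R = 1 / (1 − e^(−kτ)) = 1 / (1 − 0.5747) = 2.351
Steady-state trough = C₀ × R × e^(−kτ) = 3.87 × 2.351 × 0.5747 = 5.229 mg/L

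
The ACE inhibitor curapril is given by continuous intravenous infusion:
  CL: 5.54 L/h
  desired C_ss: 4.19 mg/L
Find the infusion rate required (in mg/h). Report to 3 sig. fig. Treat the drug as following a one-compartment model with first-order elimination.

23.2 mg/h

At steady state, infusion rate R₀ = Css × CL = 4.19 × 5.540 = 23.21 mg/h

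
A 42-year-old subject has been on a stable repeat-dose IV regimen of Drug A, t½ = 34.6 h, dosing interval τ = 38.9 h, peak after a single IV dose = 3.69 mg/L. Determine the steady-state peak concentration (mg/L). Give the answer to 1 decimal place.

6.8 mg/L

k = ln2 / t½ = 0.693147 / 34.6 = 0.02003 h⁻¹
e^(−kτ) = e^(−0.02003 × 38.9) = 0.4588
Accumulation ratio R = 1 / (1 − e^(−kτ)) = 1 / (1 − 0.4588) = 1.848
Steady-state peak = C₀ × R = 3.69 × 1.848 = 6.819 mg/L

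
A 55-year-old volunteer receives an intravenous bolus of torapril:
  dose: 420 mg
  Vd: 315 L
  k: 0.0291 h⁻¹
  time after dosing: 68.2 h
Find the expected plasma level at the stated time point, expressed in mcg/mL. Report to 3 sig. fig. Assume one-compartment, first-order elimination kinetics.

0.183 mcg/mL

C₀ = Dose / Vd = 420.0 / 315 = 1.333 mg/L
C = C₀ · e^(−k·t) = 1.333 × e^(−0.02910 × 68.2)
  = 1.333 × 0.1374 = 0.1832 mg/L
(0.1832 mg/L = 0.1832 mcg/mL)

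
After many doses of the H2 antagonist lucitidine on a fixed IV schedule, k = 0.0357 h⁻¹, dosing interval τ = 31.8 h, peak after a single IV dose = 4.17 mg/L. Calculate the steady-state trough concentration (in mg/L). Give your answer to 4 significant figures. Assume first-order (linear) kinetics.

e^(−kτ) = e^(−0.03570 × 31.8) = 0.3213
Accumulation ratio R = 1 / (1 − e^(−kτ)) = 1 / (1 − 0.3213) = 1.473
Steady-state trough = C₀ × R × e^(−kτ) = 4.17 × 1.473 × 0.3213 = 1.974 mg/L

1.974 mg/L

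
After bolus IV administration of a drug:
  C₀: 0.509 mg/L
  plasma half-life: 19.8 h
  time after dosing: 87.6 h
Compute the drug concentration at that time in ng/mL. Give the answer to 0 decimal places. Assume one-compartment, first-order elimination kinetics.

24 ng/mL

k = ln2 / t½ = 0.693147 / 19.8 = 0.03501 h⁻¹
C = C₀ · e^(−k·t) = 0.5090 × e^(−0.03501 × 87.6)
  = 0.5090 × 0.04657 = 0.02370 mg/L
Convert: 0.02370 mg/L × 1000 = 23.70 ng/mL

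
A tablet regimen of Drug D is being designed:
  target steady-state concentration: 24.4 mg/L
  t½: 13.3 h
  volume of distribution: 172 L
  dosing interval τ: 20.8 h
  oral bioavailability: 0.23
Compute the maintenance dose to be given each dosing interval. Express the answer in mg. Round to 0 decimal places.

19780 mg

k = ln2 / t½ = 0.693147 / 13.3 = 0.05212 h⁻¹
CL = k × Vd = 0.05212 × 172 = 8.965 L/h
At steady state, F × (Dose/τ) = Css × CL.
Dose = Css × CL × τ / F = 24.4 × 8.965 × 20.8 / 0.23 = 19780 mg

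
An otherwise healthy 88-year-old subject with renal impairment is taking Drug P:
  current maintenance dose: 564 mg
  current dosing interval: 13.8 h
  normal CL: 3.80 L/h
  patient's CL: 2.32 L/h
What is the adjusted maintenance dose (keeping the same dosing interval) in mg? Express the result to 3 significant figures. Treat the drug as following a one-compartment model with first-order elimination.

344 mg

To keep the same average steady-state level, dosing rate must scale with clearance.
CL ratio = 2.32 / 3.80 = 0.6105
New dose (same interval) = 564 × 0.6105 = 344.3 mg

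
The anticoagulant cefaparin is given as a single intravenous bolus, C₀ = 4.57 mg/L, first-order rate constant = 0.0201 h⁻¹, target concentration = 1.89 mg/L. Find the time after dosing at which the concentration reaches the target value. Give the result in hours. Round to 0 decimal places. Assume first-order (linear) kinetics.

t = ln(C₀ / C) / k = ln(4.570 / 1.89) / 0.02010
  = ln(2.418) / 0.02010 = 0.8829 / 0.02010 = 43.93 h

44 h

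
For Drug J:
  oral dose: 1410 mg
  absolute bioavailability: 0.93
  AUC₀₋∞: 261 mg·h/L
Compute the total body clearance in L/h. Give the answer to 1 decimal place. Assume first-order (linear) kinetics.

5.0 L/h

CL = F·Dose / AUC = 0.93 × 1410 / 261 = 5.024 L/h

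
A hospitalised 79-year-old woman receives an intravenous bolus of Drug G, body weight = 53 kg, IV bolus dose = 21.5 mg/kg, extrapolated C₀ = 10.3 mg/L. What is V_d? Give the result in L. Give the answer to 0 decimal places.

Dose = 21.5 × 53 = 1140 mg
Vd = Dose / C₀ = 1140 / 10.3 = 110.7 L

111 L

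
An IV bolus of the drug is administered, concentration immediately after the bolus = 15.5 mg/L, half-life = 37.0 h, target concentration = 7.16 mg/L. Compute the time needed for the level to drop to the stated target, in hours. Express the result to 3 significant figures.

41.2 h

k = ln2 / t½ = 0.693147 / 37.0 = 0.01873 h⁻¹
t = ln(C₀ / C) / k = ln(15.50 / 7.16) / 0.01873
  = ln(2.165) / 0.01873 = 0.7724 / 0.01873 = 41.24 h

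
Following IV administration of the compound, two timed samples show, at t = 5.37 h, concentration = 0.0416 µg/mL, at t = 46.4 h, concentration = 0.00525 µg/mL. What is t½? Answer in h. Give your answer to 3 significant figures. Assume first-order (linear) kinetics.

13.7 h

k = ln(C₁/C₂) / (t₂ − t₁) = ln(0.0416/0.00525) / (46.4 − 5.37)
  = 2.070 / 41.03 = 0.05045 h⁻¹
t½ = ln2 / k = 0.693147 / 0.05045 = 13.74 h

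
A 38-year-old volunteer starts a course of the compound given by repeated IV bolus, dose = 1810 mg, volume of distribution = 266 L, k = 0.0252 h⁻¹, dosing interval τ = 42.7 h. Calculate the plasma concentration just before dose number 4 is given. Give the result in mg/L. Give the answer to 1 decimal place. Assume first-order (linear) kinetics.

3.4 mg/L

C₀ per dose = Dose / Vd = 1810 / 266 = 6.805 mg/L
Fraction remaining after one interval: r = e^(−kτ) = e^(−0.02520 × 42.7) = 0.3409
Before dose 4, 3 doses have been given (aged 1τ, 2τ, 3τ).
C_trough = C₀ × (r + r² + … + r^3) = C₀ × r(1−r^3)/(1−r)
        = 6.805 × 0.3409 × (1 − 0.03962) / (1 − 0.3409) = 3.380 mg/L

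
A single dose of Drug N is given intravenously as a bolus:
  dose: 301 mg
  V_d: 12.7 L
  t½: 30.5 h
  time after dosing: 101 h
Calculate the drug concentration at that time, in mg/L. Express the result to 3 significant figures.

C₀ = Dose / Vd = 301.0 / 12.7 = 23.70 mg/L
k = ln2 / t½ = 0.693147 / 30.5 = 0.02273 h⁻¹
C = C₀ · e^(−k·t) = 23.70 × e^(−0.02273 × 101)
  = 23.70 × 0.1007 = 2.387 mg/L

2.39 mg/L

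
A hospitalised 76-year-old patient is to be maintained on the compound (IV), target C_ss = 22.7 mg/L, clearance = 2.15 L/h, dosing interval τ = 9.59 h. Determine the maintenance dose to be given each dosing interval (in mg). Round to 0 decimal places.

At steady state, Dose/τ = Css × CL.
Dose = Css × CL × τ = 22.7 × 2.150 × 9.59 = 468.0 mg

468 mg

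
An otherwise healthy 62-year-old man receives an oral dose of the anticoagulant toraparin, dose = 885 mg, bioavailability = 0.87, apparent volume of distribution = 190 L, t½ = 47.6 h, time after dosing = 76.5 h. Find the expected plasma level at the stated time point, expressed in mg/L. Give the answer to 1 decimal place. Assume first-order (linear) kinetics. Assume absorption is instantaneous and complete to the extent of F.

1.3 mg/L

Amount reaching circulation = F × Dose = 0.87 × 885.0 = 770.0 mg
C₀ = F·Dose / Vd = 770.0 / 190 = 4.053 mg/L
k = ln2 / t½ = 0.693147 / 47.6 = 0.01456 h⁻¹
C = C₀ · e^(−k·t) = 4.053 × e^(−0.01456 × 76.5)
  = 4.053 × 0.3283 = 1.331 mg/L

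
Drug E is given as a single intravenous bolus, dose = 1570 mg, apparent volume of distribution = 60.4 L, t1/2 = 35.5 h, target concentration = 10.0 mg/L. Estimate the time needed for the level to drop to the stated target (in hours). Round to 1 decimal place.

C₀ = Dose / Vd = 1570 / 60.4 = 25.99 mg/L
k = ln2 / t½ = 0.693147 / 35.5 = 0.01953 h⁻¹
t = ln(C₀ / C) / k = ln(25.99 / 10.0) / 0.01953
  = ln(2.599) / 0.01953 = 0.9551 / 0.01953 = 48.90 h

48.9 h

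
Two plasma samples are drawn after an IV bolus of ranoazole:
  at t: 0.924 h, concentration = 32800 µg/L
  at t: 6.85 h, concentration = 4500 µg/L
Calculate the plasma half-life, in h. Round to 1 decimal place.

k = ln(C₁/C₂) / (t₂ − t₁) = ln(32800/4500) / (6.85 − 0.924)
  = 1.986 / 5.926 = 0.3351 h⁻¹
t½ = ln2 / k = 0.693147 / 0.3351 = 2.068 h

2.1 h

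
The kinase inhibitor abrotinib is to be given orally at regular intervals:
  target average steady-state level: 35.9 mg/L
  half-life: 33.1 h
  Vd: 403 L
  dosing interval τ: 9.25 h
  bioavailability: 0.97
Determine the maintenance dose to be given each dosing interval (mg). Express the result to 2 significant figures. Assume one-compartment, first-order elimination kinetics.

k = ln2 / t½ = 0.693147 / 33.1 = 0.02094 h⁻¹
CL = k × Vd = 0.02094 × 403 = 8.439 L/h
At steady state, F × (Dose/τ) = Css × CL.
Dose = Css × CL × τ / F = 35.9 × 8.439 × 9.25 / 0.97 = 2889 mg

2900 mg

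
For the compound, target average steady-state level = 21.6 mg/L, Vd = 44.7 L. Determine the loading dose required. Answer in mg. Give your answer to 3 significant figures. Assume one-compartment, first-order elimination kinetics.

966 mg

LD = Css × Vd = 21.6 × 44.7 = 965.5 mg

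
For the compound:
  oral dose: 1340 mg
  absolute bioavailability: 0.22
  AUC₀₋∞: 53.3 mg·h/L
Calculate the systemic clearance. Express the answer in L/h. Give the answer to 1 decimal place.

CL = F·Dose / AUC = 0.22 × 1340 / 53.3 = 5.531 L/h

5.5 L/h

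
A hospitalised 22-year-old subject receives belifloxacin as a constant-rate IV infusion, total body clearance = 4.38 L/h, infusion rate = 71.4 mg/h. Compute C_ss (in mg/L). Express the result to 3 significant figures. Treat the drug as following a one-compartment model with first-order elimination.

16.3 mg/L

At steady state Css = R₀ / CL = 71.4 / 4.380 = 16.30 mg/L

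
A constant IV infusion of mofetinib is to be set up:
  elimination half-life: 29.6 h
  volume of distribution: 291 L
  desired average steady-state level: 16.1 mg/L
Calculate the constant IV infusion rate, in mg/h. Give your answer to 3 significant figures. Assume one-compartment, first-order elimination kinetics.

110 mg/h

k = ln2 / t½ = 0.693147 / 29.6 = 0.02342 h⁻¹
CL = k × Vd = 0.02342 × 291 = 6.815 L/h
At steady state, infusion rate R₀ = Css × CL = 16.1 × 6.815 = 109.7 mg/h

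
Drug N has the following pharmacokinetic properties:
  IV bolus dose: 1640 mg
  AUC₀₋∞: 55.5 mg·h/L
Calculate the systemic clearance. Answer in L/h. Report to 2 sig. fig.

CL = Dose / AUC = 1640 / 55.5 = 29.55 L/h

30 L/h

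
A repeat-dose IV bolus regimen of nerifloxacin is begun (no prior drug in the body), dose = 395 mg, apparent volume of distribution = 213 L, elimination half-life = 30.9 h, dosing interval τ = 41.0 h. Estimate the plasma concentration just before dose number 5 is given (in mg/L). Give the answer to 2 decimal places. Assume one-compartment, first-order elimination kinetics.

1.20 mg/L

C₀ per dose = Dose / Vd = 395 / 213 = 1.854 mg/L
k = ln2 / t½ = 0.693147 / 30.9 = 0.02243 h⁻¹
Fraction remaining after one interval: r = e^(−kτ) = e^(−0.02243 × 41.0) = 0.3987
Before dose 5, 4 doses have been given (aged 1τ, 2τ, 3τ, 4τ).
C_trough = C₀ × (r + r² + … + r^4) = C₀ × r(1−r^4)/(1−r)
        = 1.854 × 0.3987 × (1 − 0.02527) / (1 − 0.3987) = 1.198 mg/L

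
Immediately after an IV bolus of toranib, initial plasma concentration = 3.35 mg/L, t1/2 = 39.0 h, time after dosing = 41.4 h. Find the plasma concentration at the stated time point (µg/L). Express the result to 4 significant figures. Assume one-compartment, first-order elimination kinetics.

1605 µg/L

k = ln2 / t½ = 0.693147 / 39.0 = 0.01777 h⁻¹
C = C₀ · e^(−k·t) = 3.350 × e^(−0.01777 × 41.4)
  = 3.350 × 0.4792 = 1.605 mg/L
Convert: 1.605 mg/L × 1000 = 1605 µg/L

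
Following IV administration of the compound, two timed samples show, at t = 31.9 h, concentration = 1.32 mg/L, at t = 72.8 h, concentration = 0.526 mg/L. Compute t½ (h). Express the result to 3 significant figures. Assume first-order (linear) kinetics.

30.8 h

k = ln(C₁/C₂) / (t₂ − t₁) = ln(1.32/0.526) / (72.8 − 31.9)
  = 0.9201 / 40.90 = 0.02250 h⁻¹
t½ = ln2 / k = 0.693147 / 0.02250 = 30.81 h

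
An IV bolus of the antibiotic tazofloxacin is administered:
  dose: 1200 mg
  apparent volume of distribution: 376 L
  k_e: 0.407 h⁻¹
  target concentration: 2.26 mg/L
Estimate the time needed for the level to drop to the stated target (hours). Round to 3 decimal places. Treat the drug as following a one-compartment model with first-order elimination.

0.848 h

C₀ = Dose / Vd = 1200 / 376 = 3.191 mg/L
t = ln(C₀ / C) / k = ln(3.191 / 2.26) / 0.4070
  = ln(1.412) / 0.4070 = 0.3450 / 0.4070 = 0.8477 h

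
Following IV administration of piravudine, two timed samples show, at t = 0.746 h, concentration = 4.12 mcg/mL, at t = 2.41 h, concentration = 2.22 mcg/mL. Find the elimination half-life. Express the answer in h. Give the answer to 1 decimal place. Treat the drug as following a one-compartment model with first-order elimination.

1.9 h

k = ln(C₁/C₂) / (t₂ − t₁) = ln(4.12/2.22) / (2.41 − 0.746)
  = 0.6183 / 1.664 = 0.3716 h⁻¹
t½ = ln2 / k = 0.693147 / 0.3716 = 1.865 h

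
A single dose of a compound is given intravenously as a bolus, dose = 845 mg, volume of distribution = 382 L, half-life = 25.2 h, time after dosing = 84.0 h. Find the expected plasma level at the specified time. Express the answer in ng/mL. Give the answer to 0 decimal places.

219 ng/mL

C₀ = Dose / Vd = 845.0 / 382 = 2.212 mg/L
k = ln2 / t½ = 0.693147 / 25.2 = 0.02751 h⁻¹
C = C₀ · e^(−k·t) = 2.212 × e^(−0.02751 × 84.0)
  = 2.212 × 0.09918 = 0.2194 mg/L
Convert: 0.2194 mg/L × 1000 = 219.4 ng/mL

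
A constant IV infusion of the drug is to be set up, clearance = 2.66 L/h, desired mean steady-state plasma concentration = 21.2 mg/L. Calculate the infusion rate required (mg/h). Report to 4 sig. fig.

56.39 mg/h

At steady state, infusion rate R₀ = Css × CL = 21.2 × 2.660 = 56.39 mg/h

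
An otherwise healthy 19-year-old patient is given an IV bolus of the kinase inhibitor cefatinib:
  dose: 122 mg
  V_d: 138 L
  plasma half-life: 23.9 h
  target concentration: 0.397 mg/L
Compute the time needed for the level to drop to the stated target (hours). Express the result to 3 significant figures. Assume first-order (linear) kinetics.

C₀ = Dose / Vd = 122.0 / 138 = 0.8841 mg/L
k = ln2 / t½ = 0.693147 / 23.9 = 0.02900 h⁻¹
t = ln(C₀ / C) / k = ln(0.8841 / 0.397) / 0.02900
  = ln(2.227) / 0.02900 = 0.8007 / 0.02900 = 27.61 h

27.6 h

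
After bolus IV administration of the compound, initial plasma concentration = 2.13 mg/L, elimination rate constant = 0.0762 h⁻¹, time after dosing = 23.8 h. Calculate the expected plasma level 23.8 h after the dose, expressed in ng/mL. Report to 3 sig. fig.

C = C₀ · e^(−k·t) = 2.130 × e^(−0.07620 × 23.8)
  = 2.130 × 0.1631 = 0.3474 mg/L
Convert: 0.3474 mg/L × 1000 = 347.4 ng/mL

347 ng/mL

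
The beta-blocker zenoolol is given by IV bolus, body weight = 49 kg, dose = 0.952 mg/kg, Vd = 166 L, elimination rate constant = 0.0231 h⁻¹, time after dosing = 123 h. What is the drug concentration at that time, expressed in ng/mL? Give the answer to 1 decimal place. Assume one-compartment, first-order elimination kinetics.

16.4 ng/mL

Total dose = 0.952 × 49 = 46.65 mg
C₀ = Dose / Vd = 46.65 / 166 = 0.2810 mg/L
C = C₀ · e^(−k·t) = 0.2810 × e^(−0.02310 × 123)
  = 0.2810 × 0.05835 = 0.01640 mg/L
Convert: 0.01640 mg/L × 1000 = 16.40 ng/mL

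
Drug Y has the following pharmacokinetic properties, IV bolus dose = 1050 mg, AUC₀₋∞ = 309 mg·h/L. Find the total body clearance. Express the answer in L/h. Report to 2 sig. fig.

CL = Dose / AUC = 1050 / 309 = 3.398 L/h

3.4 L/h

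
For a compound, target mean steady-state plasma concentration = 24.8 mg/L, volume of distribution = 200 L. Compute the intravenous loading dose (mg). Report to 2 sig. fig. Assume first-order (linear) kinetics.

5000 mg

LD = Css × Vd = 24.8 × 200 = 4960 mg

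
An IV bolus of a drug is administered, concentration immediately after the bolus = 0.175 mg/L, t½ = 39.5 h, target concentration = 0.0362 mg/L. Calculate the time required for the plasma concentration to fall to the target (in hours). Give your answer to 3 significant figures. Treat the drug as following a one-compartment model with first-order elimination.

k = ln2 / t½ = 0.693147 / 39.5 = 0.01755 h⁻¹
t = ln(C₀ / C) / k = ln(0.1750 / 0.0362) / 0.01755
  = ln(4.834) / 0.01755 = 1.576 / 0.01755 = 89.80 h

89.8 h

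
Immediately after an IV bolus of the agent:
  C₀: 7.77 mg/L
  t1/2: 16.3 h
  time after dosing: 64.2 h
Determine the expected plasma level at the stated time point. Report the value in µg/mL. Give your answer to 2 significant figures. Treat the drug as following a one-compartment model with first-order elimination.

k = ln2 / t½ = 0.693147 / 16.3 = 0.04252 h⁻¹
C = C₀ · e^(−k·t) = 7.770 × e^(−0.04252 × 64.2)
  = 7.770 × 0.06523 = 0.5068 mg/L
(0.5068 mg/L = 0.5068 µg/mL)

0.51 µg/mL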